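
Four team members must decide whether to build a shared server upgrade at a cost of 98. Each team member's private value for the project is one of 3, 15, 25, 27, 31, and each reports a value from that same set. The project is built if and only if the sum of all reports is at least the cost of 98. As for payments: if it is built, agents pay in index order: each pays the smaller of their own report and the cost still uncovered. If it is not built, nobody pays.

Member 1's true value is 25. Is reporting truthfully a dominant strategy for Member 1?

No

Consider the case where Member 2 reports 25, Member 3 reports 27 and Member 4 reports 31.
Truthful report 25: project built, pays 25, utility 25 - 25 = 0.
Report 15 instead: project built, pays 15, utility 25 - 15 = 10.
Since 10 > 0, reporting 15 is strictly better here, so truthful reporting is not dominant.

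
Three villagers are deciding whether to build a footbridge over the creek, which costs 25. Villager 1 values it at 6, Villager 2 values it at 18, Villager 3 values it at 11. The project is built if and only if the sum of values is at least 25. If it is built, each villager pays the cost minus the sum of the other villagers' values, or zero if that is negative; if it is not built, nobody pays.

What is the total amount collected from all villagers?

9

Total value 35 ≥ cost 25, so it is built.
Villager 1: others sum to 29; max(0, 25 - 29) = 0.
Villager 2: others sum to 17; max(0, 25 - 17) = 8.
Villager 3: others sum to 24; max(0, 25 - 24) = 1.
Total collected = 0 + 8 + 1 = 9.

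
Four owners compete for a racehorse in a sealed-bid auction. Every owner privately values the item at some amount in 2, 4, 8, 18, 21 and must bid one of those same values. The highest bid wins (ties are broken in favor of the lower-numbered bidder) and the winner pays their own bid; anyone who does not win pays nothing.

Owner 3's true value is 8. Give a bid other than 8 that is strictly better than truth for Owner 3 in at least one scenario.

Suppose Owner 1 bids 2, Owner 2 bids 2 and Owner 4 bids 2.
Bid 8: wins, pays 8, utility 8 - 8 = 0.
Bid 4: wins, pays 4, utility 8 - 4 = 4.
So bidding 4 beats truth here (4 > 0).

4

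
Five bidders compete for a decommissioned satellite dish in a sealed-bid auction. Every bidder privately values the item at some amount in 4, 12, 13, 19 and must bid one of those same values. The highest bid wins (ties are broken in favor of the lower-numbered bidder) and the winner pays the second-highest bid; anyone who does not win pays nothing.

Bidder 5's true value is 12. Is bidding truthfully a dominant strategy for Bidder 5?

Check each profile of the others' bids and compare truth against every alternative bid.
Others bid (4, 4, 4, 4): truth gives 8, best alternative gives 8.
Others bid (4, 4, 4, 12): truth gives 0, best alternative gives 0.
Others bid (4, 4, 4, 13): truth gives 0, best alternative gives 0.
Others bid (4, 4, 4, 19): truth gives 0, best alternative gives 0.
Others bid (4, 4, 12, 4): truth gives 0, best alternative gives 0.
Others bid (4, 4, 12, 12): truth gives 0, best alternative gives 0.
(Remaining 250 profiles checked similarly; truth is weakly best in each.)
In every case the truthful bid is at least as good as any alternative, so it is a dominant strategy.

Yes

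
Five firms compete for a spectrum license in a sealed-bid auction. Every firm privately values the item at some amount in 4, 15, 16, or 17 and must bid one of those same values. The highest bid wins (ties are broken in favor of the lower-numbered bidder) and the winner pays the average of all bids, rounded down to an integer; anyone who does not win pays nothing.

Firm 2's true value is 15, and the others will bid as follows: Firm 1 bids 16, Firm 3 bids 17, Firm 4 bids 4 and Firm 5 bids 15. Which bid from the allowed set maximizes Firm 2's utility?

Bid 4: loses, pays 0, utility 0.
Bid 15: loses, pays 0, utility 0.
Bid 16: loses, pays 0, utility 0.
Bid 17: wins, pays 13, utility 15 - 13 = 2.
The best choice is 17 with utility 2.

17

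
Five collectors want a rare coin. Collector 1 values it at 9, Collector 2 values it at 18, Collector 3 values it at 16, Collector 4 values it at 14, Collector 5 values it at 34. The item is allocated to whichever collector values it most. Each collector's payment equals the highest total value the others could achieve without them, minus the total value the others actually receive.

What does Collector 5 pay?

18

Collector 5 has the highest value and receives the item.
Without Collector 5, the item would go to the next-highest value, 18, so the others could achieve 18.
With Collector 5 present and winning, the others receive nothing, so their total is 0.
Payment = 18 - 0 = 18.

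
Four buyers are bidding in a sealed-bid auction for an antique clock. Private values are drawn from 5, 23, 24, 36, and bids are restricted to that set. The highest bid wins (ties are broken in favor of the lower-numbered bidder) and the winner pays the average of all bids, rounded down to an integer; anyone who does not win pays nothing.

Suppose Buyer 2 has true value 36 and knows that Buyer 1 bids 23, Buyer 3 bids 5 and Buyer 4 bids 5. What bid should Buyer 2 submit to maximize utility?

24

Bid 5: loses, pays 0, utility 0.
Bid 23: loses, pays 0, utility 0.
Bid 24: wins, pays 14, utility 36 - 14 = 22.
Bid 36: wins, pays 17, utility 36 - 17 = 19.
The best choice is 24 with utility 22.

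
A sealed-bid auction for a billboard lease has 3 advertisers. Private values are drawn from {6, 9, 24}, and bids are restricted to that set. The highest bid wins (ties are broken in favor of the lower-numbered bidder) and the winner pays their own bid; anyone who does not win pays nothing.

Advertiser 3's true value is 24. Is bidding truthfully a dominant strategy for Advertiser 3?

No

Consider the case where Advertiser 1 bids 6 and Advertiser 2 bids 6.
Truthful bid 24: wins, pays 24, utility 24 - 24 = 0.
Bid 9 instead: wins, pays 9, utility 24 - 9 = 15.
Since 15 > 0, bidding 9 is strictly better here, so truthful bidding is not dominant.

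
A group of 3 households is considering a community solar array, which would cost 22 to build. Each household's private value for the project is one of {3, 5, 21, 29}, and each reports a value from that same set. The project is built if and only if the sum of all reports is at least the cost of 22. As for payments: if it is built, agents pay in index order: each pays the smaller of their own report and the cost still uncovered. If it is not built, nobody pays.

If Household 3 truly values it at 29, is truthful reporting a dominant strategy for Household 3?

Yes

Check each profile of the others' reports and compare truth against every alternative report.
Others report (3, 21): truth gives 29, best alternative gives 29.
Others report (3, 29): truth gives 29, best alternative gives 29.
Others report (5, 21): truth gives 29, best alternative gives 29.
Others report (5, 29): truth gives 29, best alternative gives 29.
Others report (21, 3): truth gives 29, best alternative gives 29.
Others report (21, 5): truth gives 29, best alternative gives 29.
(Remaining 10 profiles checked similarly; truth is weakly best in each.)
In every case the truthful report is at least as good as any alternative, so it is a dominant strategy.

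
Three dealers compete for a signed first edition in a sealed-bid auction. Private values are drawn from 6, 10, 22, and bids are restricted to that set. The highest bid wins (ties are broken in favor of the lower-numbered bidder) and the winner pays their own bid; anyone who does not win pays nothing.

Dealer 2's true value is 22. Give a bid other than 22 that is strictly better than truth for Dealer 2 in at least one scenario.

Suppose Dealer 1 bids 6 and Dealer 3 bids 6.
Bid 22: wins, pays 22, utility 22 - 22 = 0.
Bid 10: wins, pays 10, utility 22 - 10 = 12.
So bidding 10 beats truth here (12 > 0).

10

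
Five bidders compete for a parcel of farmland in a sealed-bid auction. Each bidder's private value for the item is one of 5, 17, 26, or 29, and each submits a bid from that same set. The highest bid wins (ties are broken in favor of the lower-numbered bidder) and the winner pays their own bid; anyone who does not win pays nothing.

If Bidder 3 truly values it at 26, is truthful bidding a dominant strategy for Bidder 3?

Consider the case where Bidder 1 bids 5, Bidder 2 bids 5, Bidder 4 bids 5 and Bidder 5 bids 5.
Truthful bid 26: wins, pays 26, utility 26 - 26 = 0.
Bid 17 instead: wins, pays 17, utility 26 - 17 = 9.
Since 9 > 0, bidding 17 is strictly better here, so truthful bidding is not dominant.

No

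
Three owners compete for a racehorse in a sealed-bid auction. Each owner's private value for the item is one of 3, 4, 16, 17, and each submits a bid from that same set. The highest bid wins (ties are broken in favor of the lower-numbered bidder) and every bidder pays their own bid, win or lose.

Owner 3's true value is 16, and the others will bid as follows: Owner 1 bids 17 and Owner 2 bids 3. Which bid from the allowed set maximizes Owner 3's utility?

3

Bid 3: loses but pays 3, utility -3.
Bid 4: loses but pays 4, utility -4.
Bid 16: loses but pays 16, utility -16.
Bid 17: loses but pays 17, utility -17.
The best choice is 3 with utility -3.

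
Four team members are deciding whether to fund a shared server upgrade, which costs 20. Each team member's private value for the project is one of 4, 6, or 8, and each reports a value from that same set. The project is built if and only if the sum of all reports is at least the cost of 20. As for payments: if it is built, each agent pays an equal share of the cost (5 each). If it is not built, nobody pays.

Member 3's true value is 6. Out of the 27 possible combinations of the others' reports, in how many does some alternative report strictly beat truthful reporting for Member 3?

1

Others report (4, 4, 4): truth gives 0; report 8 gives 1 > 0. Violating.
Others report (4, 4, 6): truth gives 1; no alternative beats it.
Others report (4, 4, 8): truth gives 1; no alternative beats it.
(Checking all 27 profiles: 1 has a profitable deviation, 26 do not.)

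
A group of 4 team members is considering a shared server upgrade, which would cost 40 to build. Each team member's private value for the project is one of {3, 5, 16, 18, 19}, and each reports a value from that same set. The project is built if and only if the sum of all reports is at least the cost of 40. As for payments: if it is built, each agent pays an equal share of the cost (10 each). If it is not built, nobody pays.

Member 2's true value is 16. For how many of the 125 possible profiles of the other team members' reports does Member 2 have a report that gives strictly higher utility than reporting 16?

Others report (3, 3, 16): truth gives 0; report 18 gives 6 > 0. Violating.
Others report (3, 16, 3): truth gives 0; report 18 gives 6 > 0. Violating.
Others report (16, 3, 3): truth gives 0; report 18 gives 6 > 0. Violating.
Others report (3, 3, 3): truth gives 0; no alternative beats it.
Others report (3, 3, 5): truth gives 0; no alternative beats it.
(Checking all 125 profiles: 3 have a profitable deviation, 122 do not.)

3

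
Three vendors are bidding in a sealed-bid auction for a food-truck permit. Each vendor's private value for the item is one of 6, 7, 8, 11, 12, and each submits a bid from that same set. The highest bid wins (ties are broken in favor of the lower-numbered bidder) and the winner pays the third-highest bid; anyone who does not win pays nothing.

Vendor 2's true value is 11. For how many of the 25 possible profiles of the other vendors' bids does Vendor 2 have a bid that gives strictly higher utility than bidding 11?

6

Others bid (6, 12): truth gives 0; bid 12 gives 5 > 0. Violating.
Others bid (7, 12): truth gives 0; bid 12 gives 4 > 0. Violating.
Others bid (8, 12): truth gives 0; bid 12 gives 3 > 0. Violating.
Others bid (11, 6): truth gives 0; bid 12 gives 5 > 0. Violating.
Others bid (6, 6): truth gives 5; no alternative beats it.
Others bid (6, 7): truth gives 5; no alternative beats it.
(Checking all 25 profiles: 6 have a profitable deviation, 19 do not.)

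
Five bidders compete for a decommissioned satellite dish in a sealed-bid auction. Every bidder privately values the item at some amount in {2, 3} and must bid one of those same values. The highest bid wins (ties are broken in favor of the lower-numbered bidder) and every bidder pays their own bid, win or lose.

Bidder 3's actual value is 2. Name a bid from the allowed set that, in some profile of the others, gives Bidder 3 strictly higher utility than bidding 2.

Suppose Bidder 1 bids 2, Bidder 2 bids 2, Bidder 4 bids 2 and Bidder 5 bids 2.
Bid 2: loses but pays 2, utility -2.
Bid 3: wins, pays 3, utility 2 - 3 = -1.
So bidding 3 beats truth here (-1 > -2).

3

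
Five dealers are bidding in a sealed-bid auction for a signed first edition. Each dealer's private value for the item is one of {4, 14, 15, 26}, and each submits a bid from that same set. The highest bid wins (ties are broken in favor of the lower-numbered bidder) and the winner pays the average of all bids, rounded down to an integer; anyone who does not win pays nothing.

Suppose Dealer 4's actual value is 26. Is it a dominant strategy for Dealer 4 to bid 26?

Consider the case where Dealer 1 bids 4, Dealer 2 bids 4, Dealer 3 bids 4 and Dealer 5 bids 4.
Truthful bid 26: wins, pays 8, utility 26 - 8 = 18.
Bid 14 instead: wins, pays 6, utility 26 - 6 = 20.
Since 20 > 18, bidding 14 is strictly better here, so truthful bidding is not dominant.

No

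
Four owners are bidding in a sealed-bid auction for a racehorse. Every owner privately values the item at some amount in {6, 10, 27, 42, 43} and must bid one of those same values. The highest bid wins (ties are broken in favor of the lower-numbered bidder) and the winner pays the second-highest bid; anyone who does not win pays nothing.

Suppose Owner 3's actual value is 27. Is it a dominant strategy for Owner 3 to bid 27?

Yes

Check each profile of the others' bids and compare truth against every alternative bid.
Others bid (6, 6, 6): truth gives 21, best alternative gives 21.
Others bid (6, 6, 10): truth gives 17, best alternative gives 17.
Others bid (6, 10, 6): truth gives 17, best alternative gives 17.
Others bid (6, 10, 10): truth gives 17, best alternative gives 17.
Others bid (10, 6, 6): truth gives 17, best alternative gives 17.
Others bid (10, 6, 10): truth gives 17, best alternative gives 17.
(Remaining 119 profiles checked similarly; truth is weakly best in each.)
In every case the truthful bid is at least as good as any alternative, so it is a dominant strategy.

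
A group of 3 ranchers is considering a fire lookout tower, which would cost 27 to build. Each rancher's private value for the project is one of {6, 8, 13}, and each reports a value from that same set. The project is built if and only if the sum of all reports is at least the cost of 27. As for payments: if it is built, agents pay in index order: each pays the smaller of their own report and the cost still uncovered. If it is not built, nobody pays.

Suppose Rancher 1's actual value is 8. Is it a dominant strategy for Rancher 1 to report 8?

Consider the case where Rancher 2 reports 8 and Rancher 3 reports 13.
Truthful report 8: project built, pays 8, utility 8 - 8 = 0.
Report 6 instead: project built, pays 6, utility 8 - 6 = 2.
Since 2 > 0, reporting 6 is strictly better here, so truthful reporting is not dominant.

No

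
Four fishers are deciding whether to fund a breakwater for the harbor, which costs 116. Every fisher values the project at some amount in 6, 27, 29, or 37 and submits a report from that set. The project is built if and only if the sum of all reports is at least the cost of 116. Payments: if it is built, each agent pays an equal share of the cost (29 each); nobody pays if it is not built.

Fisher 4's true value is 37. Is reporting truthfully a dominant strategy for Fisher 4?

Check each profile of the others' reports and compare truth against every alternative report.
Others report (6, 37, 37): truth gives 8, best alternative gives 0.
Others report (27, 27, 27): truth gives 8, best alternative gives 0.
Others report (27, 27, 29): truth gives 8, best alternative gives 0.
Others report (27, 29, 27): truth gives 8, best alternative gives 0.
Others report (27, 29, 29): truth gives 8, best alternative gives 0.
Others report (29, 27, 27): truth gives 8, best alternative gives 0.
(Remaining 58 profiles checked similarly; truth is weakly best in each.)
In every case the truthful report is at least as good as any alternative, so it is a dominant strategy.

Yes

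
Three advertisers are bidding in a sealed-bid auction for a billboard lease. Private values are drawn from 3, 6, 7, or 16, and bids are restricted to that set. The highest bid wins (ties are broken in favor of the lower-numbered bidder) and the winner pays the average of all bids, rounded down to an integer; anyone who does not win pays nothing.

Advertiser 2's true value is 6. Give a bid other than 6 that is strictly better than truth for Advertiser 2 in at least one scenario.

7

Suppose Advertiser 1 bids 3 and Advertiser 3 bids 7.
Bid 6: loses, pays 0, utility 0.
Bid 7: wins, pays 5, utility 6 - 5 = 1.
So bidding 7 beats truth here (1 > 0).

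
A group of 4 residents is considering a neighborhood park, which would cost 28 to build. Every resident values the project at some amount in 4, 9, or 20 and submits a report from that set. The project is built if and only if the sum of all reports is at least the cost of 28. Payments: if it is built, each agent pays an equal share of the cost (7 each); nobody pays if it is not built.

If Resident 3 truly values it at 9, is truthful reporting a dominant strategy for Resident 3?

No

Consider the case where Resident 1 reports 4, Resident 2 reports 4 and Resident 4 reports 4.
Truthful report 9: project not built, utility 0.
Report 20 instead: project built, pays 7, utility 9 - 7 = 2.
Since 2 > 0, reporting 20 is strictly better here, so truthful reporting is not dominant.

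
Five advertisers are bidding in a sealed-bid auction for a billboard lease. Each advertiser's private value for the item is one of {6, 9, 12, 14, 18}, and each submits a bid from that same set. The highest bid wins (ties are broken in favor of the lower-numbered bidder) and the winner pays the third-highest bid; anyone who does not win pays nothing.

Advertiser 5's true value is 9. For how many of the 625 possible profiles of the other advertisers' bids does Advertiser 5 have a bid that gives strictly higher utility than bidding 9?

Others bid (6, 6, 6, 9): truth gives 0; bid 12 gives 3 > 0. Violating.
Others bid (6, 6, 6, 12): truth gives 0; bid 14 gives 3 > 0. Violating.
Others bid (6, 6, 6, 14): truth gives 0; bid 18 gives 3 > 0. Violating.
Others bid (6, 6, 9, 6): truth gives 0; bid 12 gives 3 > 0. Violating.
Others bid (6, 6, 6, 6): truth gives 3; no alternative beats it.
Others bid (6, 6, 6, 18): truth gives 0; no alternative beats it.
(Checking all 625 profiles: 12 have a profitable deviation, 613 do not.)

12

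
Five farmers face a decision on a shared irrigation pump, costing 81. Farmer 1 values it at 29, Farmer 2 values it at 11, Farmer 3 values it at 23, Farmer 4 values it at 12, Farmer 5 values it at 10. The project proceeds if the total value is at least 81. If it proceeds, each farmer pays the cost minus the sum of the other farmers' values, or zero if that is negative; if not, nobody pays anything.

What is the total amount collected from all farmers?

Total value 85 ≥ cost 81, so it is built.
Farmer 1: others sum to 56; max(0, 81 - 56) = 25.
Farmer 2: others sum to 74; max(0, 81 - 74) = 7.
Farmer 3: others sum to 62; max(0, 81 - 62) = 19.
Farmer 4: others sum to 73; max(0, 81 - 73) = 8.
Farmer 5: others sum to 75; max(0, 81 - 75) = 6.
Total collected = 25 + 7 + 19 + 8 + 6 = 65.

65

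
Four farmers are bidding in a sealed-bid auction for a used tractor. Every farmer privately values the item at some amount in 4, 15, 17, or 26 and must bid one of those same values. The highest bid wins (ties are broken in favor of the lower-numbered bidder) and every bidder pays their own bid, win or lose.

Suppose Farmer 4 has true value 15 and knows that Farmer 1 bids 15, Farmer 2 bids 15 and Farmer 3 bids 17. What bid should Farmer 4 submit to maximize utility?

Bid 4: loses but pays 4, utility -4.
Bid 15: loses but pays 15, utility -15.
Bid 17: loses but pays 17, utility -17.
Bid 26: wins, pays 26, utility 15 - 26 = -11.
The best choice is 4 with utility -4.

4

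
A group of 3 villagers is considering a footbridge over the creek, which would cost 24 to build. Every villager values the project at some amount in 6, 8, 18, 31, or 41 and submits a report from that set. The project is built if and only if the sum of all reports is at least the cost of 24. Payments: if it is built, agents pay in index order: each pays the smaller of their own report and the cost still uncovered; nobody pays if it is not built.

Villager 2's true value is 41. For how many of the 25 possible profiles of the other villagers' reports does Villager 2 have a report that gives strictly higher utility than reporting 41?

Others report (6, 18): truth gives 23; report 6 gives 35 > 23. Violating.
Others report (6, 31): truth gives 23; report 6 gives 35 > 23. Violating.
Others report (6, 41): truth gives 23; report 6 gives 35 > 23. Violating.
Others report (8, 8): truth gives 25; report 8 gives 33 > 25. Violating.
Others report (6, 6): truth gives 23; no alternative beats it.
Others report (6, 8): truth gives 23; no alternative beats it.
(Checking all 25 profiles: 7 have a profitable deviation, 18 do not.)

7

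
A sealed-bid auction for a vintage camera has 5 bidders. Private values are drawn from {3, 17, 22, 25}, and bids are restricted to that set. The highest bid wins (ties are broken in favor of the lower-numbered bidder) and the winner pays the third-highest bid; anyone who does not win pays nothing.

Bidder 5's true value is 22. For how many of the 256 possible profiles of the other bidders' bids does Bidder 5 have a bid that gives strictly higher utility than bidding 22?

Others bid (3, 3, 3, 22): truth gives 0; bid 25 gives 19 > 0. Violating.
Others bid (3, 3, 17, 22): truth gives 0; bid 25 gives 5 > 0. Violating.
Others bid (3, 3, 22, 3): truth gives 0; bid 25 gives 19 > 0. Violating.
Others bid (3, 3, 22, 17): truth gives 0; bid 25 gives 5 > 0. Violating.
Others bid (3, 3, 3, 3): truth gives 19; no alternative beats it.
Others bid (3, 3, 3, 17): truth gives 19; no alternative beats it.
(Checking all 256 profiles: 32 have a profitable deviation, 224 do not.)

32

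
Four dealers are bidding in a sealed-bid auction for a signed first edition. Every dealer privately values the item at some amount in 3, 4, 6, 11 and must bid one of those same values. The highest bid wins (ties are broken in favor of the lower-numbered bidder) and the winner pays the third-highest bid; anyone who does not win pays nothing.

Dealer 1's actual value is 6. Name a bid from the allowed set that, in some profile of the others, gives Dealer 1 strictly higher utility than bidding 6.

11

Suppose Dealer 2 bids 3, Dealer 3 bids 3 and Dealer 4 bids 11.
Bid 6: loses, pays 0, utility 0.
Bid 11: wins, pays 3, utility 6 - 3 = 3.
So bidding 11 beats truth here (3 > 0).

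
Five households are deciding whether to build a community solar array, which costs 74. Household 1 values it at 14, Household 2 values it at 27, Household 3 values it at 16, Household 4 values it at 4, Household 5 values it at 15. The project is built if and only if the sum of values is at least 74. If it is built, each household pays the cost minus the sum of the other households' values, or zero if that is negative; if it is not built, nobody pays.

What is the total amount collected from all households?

66

Total value 76 ≥ cost 74, so it is built.
Household 1: others sum to 62; max(0, 74 - 62) = 12.
Household 2: others sum to 49; max(0, 74 - 49) = 25.
Household 3: others sum to 60; max(0, 74 - 60) = 14.
Household 4: others sum to 72; max(0, 74 - 72) = 2.
Household 5: others sum to 61; max(0, 74 - 61) = 13.
Total collected = 12 + 25 + 14 + 2 + 13 = 66.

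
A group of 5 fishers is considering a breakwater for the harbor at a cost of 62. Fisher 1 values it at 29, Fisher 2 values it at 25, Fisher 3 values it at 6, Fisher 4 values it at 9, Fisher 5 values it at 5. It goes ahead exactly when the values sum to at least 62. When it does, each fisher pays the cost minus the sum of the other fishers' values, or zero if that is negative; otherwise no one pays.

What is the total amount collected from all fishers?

Total value 74 ≥ cost 62, so it is built.
Fisher 1: others sum to 45; max(0, 62 - 45) = 17.
Fisher 2: others sum to 49; max(0, 62 - 49) = 13.
Fisher 3: others sum to 68; max(0, 62 - 68) = 0.
Fisher 4: others sum to 65; max(0, 62 - 65) = 0.
Fisher 5: others sum to 69; max(0, 62 - 69) = 0.
Total collected = 17 + 13 + 0 + 0 + 0 = 30.

30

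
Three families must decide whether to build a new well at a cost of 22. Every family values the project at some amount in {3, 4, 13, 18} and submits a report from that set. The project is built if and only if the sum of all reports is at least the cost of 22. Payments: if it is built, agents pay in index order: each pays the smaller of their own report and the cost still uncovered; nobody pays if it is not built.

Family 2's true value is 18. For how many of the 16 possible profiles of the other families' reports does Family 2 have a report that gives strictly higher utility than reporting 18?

10

Others report (3, 13): truth gives 0; report 13 gives 5 > 0. Violating.
Others report (3, 18): truth gives 0; report 3 gives 15 > 0. Violating.
Others report (4, 13): truth gives 0; report 13 gives 5 > 0. Violating.
Others report (4, 18): truth gives 0; report 3 gives 15 > 0. Violating.
Others report (3, 3): truth gives 0; no alternative beats it.
Others report (3, 4): truth gives 0; no alternative beats it.
(Checking all 16 profiles: 10 have a profitable deviation, 6 do not.)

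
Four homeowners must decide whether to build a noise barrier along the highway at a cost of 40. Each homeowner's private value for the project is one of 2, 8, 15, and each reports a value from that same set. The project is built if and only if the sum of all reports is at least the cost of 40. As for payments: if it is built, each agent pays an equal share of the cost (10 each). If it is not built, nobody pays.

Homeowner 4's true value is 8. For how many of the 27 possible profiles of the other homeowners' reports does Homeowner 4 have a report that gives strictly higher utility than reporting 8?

3

Others report (2, 15, 15): truth gives -2; report 2 gives 0 > -2. Violating.
Others report (15, 2, 15): truth gives -2; report 2 gives 0 > -2. Violating.
Others report (15, 15, 2): truth gives -2; report 2 gives 0 > -2. Violating.
Others report (2, 2, 2): truth gives 0; no alternative beats it.
Others report (2, 2, 8): truth gives 0; no alternative beats it.
(Checking all 27 profiles: 3 have a profitable deviation, 24 do not.)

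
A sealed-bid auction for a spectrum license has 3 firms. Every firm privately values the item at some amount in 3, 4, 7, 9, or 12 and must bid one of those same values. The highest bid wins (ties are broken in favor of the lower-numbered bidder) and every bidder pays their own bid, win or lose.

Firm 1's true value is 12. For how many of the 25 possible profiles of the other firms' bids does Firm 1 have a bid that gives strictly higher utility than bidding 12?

16

Others bid (3, 3): truth gives 0; bid 3 gives 9 > 0. Violating.
Others bid (3, 4): truth gives 0; bid 4 gives 8 > 0. Violating.
Others bid (3, 7): truth gives 0; bid 7 gives 5 > 0. Violating.
Others bid (3, 9): truth gives 0; bid 9 gives 3 > 0. Violating.
Others bid (3, 12): truth gives 0; no alternative beats it.
Others bid (4, 12): truth gives 0; no alternative beats it.
(Checking all 25 profiles: 16 have a profitable deviation, 9 do not.)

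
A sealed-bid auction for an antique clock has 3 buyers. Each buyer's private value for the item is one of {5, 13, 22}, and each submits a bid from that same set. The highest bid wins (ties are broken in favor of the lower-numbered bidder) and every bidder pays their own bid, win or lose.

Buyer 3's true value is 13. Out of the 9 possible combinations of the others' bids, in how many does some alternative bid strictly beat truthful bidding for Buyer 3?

Others bid (5, 13): truth gives -13; bid 5 gives -5 > -13. Violating.
Others bid (5, 22): truth gives -13; bid 5 gives -5 > -13. Violating.
Others bid (13, 5): truth gives -13; bid 5 gives -5 > -13. Violating.
Others bid (13, 13): truth gives -13; bid 5 gives -5 > -13. Violating.
Others bid (5, 5): truth gives 0; no alternative beats it.
(Checking all 9 profiles: 8 have a profitable deviation, 1 does not.)

8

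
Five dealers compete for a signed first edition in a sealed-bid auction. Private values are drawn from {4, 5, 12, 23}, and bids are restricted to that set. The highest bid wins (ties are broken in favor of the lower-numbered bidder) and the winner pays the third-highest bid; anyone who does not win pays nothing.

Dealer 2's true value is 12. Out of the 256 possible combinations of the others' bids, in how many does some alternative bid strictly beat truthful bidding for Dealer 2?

Others bid (4, 4, 4, 23): truth gives 0; bid 23 gives 8 > 0. Violating.
Others bid (4, 4, 5, 23): truth gives 0; bid 23 gives 7 > 0. Violating.
Others bid (4, 4, 23, 4): truth gives 0; bid 23 gives 8 > 0. Violating.
Others bid (4, 4, 23, 5): truth gives 0; bid 23 gives 7 > 0. Violating.
Others bid (4, 4, 4, 4): truth gives 8; no alternative beats it.
Others bid (4, 4, 4, 5): truth gives 8; no alternative beats it.
(Checking all 256 profiles: 32 have a profitable deviation, 224 do not.)

32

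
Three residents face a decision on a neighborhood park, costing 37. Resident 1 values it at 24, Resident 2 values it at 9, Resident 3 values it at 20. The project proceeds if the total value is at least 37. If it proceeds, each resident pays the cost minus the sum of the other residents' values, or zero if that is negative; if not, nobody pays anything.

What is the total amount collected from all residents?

Total value 53 ≥ cost 37, so it is built.
Resident 1: others sum to 29; max(0, 37 - 29) = 8.
Resident 2: others sum to 44; max(0, 37 - 44) = 0.
Resident 3: others sum to 33; max(0, 37 - 33) = 4.
Total collected = 8 + 0 + 4 = 12.

12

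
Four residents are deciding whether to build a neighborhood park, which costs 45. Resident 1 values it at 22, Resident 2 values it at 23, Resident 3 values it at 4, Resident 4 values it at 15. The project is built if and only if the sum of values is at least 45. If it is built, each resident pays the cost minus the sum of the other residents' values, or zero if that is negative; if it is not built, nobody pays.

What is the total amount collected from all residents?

Total value 64 ≥ cost 45, so it is built.
Resident 1: others sum to 42; max(0, 45 - 42) = 3.
Resident 2: others sum to 41; max(0, 45 - 41) = 4.
Resident 3: others sum to 60; max(0, 45 - 60) = 0.
Resident 4: others sum to 49; max(0, 45 - 49) = 0.
Total collected = 3 + 4 + 0 + 0 = 7.

7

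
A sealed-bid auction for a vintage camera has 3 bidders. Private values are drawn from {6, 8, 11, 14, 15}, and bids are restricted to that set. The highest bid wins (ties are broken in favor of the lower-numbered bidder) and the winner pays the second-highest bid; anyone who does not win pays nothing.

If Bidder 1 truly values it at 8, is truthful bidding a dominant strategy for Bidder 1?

Check each profile of the others' bids and compare truth against every alternative bid.
Others bid (6, 6): truth gives 2, best alternative gives 2.
Others bid (6, 8): truth gives 0, best alternative gives 0.
Others bid (6, 11): truth gives 0, best alternative gives 0.
Others bid (6, 14): truth gives 0, best alternative gives 0.
Others bid (6, 15): truth gives 0, best alternative gives 0.
Others bid (8, 6): truth gives 0, best alternative gives 0.
(Remaining 19 profiles checked similarly; truth is weakly best in each.)
In every case the truthful bid is at least as good as any alternative, so it is a dominant strategy.

Yes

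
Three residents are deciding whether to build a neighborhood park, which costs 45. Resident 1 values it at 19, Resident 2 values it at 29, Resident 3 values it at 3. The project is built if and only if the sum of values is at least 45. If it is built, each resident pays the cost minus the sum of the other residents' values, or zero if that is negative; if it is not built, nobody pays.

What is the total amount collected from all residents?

36

Total value 51 ≥ cost 45, so it is built.
Resident 1: others sum to 32; max(0, 45 - 32) = 13.
Resident 2: others sum to 22; max(0, 45 - 22) = 23.
Resident 3: others sum to 48; max(0, 45 - 48) = 0.
Total collected = 13 + 23 + 0 = 36.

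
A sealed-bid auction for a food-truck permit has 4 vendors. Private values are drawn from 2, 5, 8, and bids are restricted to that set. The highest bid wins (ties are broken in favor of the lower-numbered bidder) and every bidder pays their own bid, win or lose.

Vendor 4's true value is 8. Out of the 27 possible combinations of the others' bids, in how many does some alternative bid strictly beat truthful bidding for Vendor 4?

Others bid (2, 2, 2): truth gives 0; bid 5 gives 3 > 0. Violating.
Others bid (2, 2, 8): truth gives -8; bid 2 gives -2 > -8. Violating.
Others bid (2, 5, 8): truth gives -8; bid 2 gives -2 > -8. Violating.
Others bid (2, 8, 2): truth gives -8; bid 2 gives -2 > -8. Violating.
Others bid (2, 2, 5): truth gives 0; no alternative beats it.
Others bid (2, 5, 2): truth gives 0; no alternative beats it.
(Checking all 27 profiles: 20 have a profitable deviation, 7 do not.)

20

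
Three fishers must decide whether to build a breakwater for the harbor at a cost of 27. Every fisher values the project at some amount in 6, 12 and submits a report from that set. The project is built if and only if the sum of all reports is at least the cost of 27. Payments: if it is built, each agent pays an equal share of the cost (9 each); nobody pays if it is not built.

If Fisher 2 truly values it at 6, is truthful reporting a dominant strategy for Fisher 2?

Check each profile of the others' reports and compare truth against every alternative report.
Others report (6, 12): truth gives 0, best alternative gives -3.
Others report (12, 6): truth gives 0, best alternative gives -3.
Others report (12, 12): truth gives -3, best alternative gives -3.
Others report (6, 6): truth gives 0, best alternative gives 0.
In every case the truthful report is at least as good as any alternative, so it is a dominant strategy.

Yes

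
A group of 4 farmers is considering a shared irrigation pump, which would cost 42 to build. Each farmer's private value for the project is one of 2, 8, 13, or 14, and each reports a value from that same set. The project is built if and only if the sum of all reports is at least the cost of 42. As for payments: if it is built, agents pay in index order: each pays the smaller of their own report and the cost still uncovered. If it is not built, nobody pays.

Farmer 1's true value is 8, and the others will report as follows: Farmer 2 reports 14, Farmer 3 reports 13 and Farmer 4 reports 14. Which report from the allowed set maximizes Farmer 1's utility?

2

Report 2: project built, pays 2, utility 8 - 2 = 6.
Report 8: project built, pays 8, utility 8 - 8 = 0.
Report 13: project built, pays 13, utility 8 - 13 = -5.
Report 14: project built, pays 14, utility 8 - 14 = -6.
The best choice is 2 with utility 6.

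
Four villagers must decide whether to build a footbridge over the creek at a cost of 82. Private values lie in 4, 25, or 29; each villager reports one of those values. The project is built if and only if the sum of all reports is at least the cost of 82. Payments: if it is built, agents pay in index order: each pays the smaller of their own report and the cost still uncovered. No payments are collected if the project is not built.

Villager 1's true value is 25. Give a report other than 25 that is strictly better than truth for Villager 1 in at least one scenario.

Suppose Villager 2 reports 25, Villager 3 reports 25 and Villager 4 reports 29.
Report 25: project built, pays 25, utility 25 - 25 = 0.
Report 4: project built, pays 4, utility 25 - 4 = 21.
So reporting 4 beats truth here (21 > 0).

4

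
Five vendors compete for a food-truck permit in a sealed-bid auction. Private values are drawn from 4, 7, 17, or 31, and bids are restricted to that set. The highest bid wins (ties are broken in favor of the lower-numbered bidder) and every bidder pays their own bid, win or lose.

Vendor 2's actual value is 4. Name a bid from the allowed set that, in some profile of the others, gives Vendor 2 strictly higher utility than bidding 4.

7

Suppose Vendor 1 bids 4, Vendor 3 bids 4, Vendor 4 bids 4 and Vendor 5 bids 4.
Bid 4: loses but pays 4, utility -4.
Bid 7: wins, pays 7, utility 4 - 7 = -3.
So bidding 7 beats truth here (-3 > -4).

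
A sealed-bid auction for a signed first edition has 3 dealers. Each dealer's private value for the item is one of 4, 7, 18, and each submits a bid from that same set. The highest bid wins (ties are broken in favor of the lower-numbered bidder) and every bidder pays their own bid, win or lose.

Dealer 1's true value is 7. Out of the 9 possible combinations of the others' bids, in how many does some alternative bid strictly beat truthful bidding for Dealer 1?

6

Others bid (4, 4): truth gives 0; bid 4 gives 3 > 0. Violating.
Others bid (4, 18): truth gives -7; bid 4 gives -4 > -7. Violating.
Others bid (7, 18): truth gives -7; bid 4 gives -4 > -7. Violating.
Others bid (18, 4): truth gives -7; bid 4 gives -4 > -7. Violating.
Others bid (4, 7): truth gives 0; no alternative beats it.
Others bid (7, 4): truth gives 0; no alternative beats it.
(Checking all 9 profiles: 6 have a profitable deviation, 3 do not.)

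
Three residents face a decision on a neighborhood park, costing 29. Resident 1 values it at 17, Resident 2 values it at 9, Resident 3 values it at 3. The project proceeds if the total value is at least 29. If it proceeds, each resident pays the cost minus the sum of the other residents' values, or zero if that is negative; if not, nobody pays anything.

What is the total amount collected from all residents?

Total value 29 ≥ cost 29, so it is built.
Resident 1: others sum to 12; max(0, 29 - 12) = 17.
Resident 2: others sum to 20; max(0, 29 - 20) = 9.
Resident 3: others sum to 26; max(0, 29 - 26) = 3.
Total collected = 17 + 9 + 3 = 29.

29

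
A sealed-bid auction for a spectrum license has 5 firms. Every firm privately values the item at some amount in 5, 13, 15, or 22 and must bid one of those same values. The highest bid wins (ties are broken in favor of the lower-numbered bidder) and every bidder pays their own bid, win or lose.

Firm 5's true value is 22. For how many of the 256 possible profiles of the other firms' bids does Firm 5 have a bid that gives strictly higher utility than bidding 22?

Others bid (5, 5, 5, 5): truth gives 0; bid 13 gives 9 > 0. Violating.
Others bid (5, 5, 5, 13): truth gives 0; bid 15 gives 7 > 0. Violating.
Others bid (5, 5, 5, 22): truth gives -22; bid 5 gives -5 > -22. Violating.
Others bid (5, 5, 13, 5): truth gives 0; bid 15 gives 7 > 0. Violating.
Others bid (5, 5, 5, 15): truth gives 0; no alternative beats it.
Others bid (5, 5, 13, 15): truth gives 0; no alternative beats it.
(Checking all 256 profiles: 191 have a profitable deviation, 65 do not.)

191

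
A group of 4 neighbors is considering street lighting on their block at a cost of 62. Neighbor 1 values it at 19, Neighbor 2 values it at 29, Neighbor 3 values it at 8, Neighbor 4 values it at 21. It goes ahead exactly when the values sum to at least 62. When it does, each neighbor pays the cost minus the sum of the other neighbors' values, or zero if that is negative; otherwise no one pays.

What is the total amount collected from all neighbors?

24

Total value 77 ≥ cost 62, so it is built.
Neighbor 1: others sum to 58; max(0, 62 - 58) = 4.
Neighbor 2: others sum to 48; max(0, 62 - 48) = 14.
Neighbor 3: others sum to 69; max(0, 62 - 69) = 0.
Neighbor 4: others sum to 56; max(0, 62 - 56) = 6.
Total collected = 4 + 14 + 0 + 6 = 24.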